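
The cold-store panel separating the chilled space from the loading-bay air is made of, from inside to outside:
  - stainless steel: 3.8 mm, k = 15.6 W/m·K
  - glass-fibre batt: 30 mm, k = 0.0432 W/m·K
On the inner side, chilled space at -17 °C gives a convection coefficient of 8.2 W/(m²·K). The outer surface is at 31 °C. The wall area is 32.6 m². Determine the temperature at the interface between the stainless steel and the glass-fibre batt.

Series thermal resistances:
R_inner film = 1/(h_i·A) = 1/(8.2×32.6) = 0.003741 K/W
R_stainless steel = L/(kA) = 0.0038/(15.6×32.6) = 7.472×10^-6 K/W
R_glass-fibre batt = L/(kA) = 0.03/(0.0432×32.6) = 0.0213 K/W
R_total = 0.02505 K/W;  Q = ΔT/R_total = 48/0.02505 = 1916 W
T_interface = T_inner + Q·ΣR(inner→interface) = -17 + 1920×0.003748

T ≈ -9.82 °C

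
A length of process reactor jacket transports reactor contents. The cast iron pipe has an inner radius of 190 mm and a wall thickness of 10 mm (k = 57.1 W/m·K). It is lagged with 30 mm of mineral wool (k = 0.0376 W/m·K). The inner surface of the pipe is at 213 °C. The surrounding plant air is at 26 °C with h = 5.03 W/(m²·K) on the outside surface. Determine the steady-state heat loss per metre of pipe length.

q′ ≈ 256 W/m

Cylindrical conduction, so R = ln(r₂/r₁)/(2πkL) per layer, in series:
R_cast iron pipe wall = ln(200/190)/(2π×57.1×1) = 1.43×10^-4 K/W
R_mineral wool = ln(230/200)/(2π×0.0376×1) = 0.5916 K/W
R_outer film = 1/(h_o·2πr_oL) = 1/(5.03×2π×0.23×1) = 0.1376 K/W
R_total = 0.7293 K/W
Q = ΔT/R_total = 187/0.7293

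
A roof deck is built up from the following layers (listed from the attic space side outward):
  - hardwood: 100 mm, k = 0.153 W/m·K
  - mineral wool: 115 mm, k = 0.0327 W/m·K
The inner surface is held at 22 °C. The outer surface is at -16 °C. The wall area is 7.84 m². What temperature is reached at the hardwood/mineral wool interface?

T ≈ 16 °C

Treating each layer as a thermal resistance in series:
R_hardwood = L/(kA) = 0.1/(0.153×7.84) = 0.08337 K/W
R_mineral wool = L/(kA) = 0.115/(0.0327×7.84) = 0.4486 K/W
R_total = 0.5319 K/W;  Q = ΔT/R_total = 38/0.5319 = 71.44 W
T_interface = T_inner − Q·ΣR(inner→interface) = 22 − 71.4×0.08337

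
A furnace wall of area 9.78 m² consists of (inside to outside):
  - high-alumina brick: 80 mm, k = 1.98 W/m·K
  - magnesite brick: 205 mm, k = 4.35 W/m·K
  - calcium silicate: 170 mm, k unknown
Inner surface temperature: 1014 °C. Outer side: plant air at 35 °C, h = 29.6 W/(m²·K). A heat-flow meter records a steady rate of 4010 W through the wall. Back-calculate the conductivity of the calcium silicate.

k ≈ 0.075 W/(m·K)

Using the resistance-network approach (series):
R_high-alumina brick = L/(kA) = 0.08/(1.98×9.78) = 0.004131 K/W
R_magnesite brick = L/(kA) = 0.205/(4.35×9.78) = 0.004819 K/W
R_outer film = 1/(h_o·A) = 1/(29.6×9.78) = 0.003454 K/W
Sum of known resistances R_other = 0.0124 K/W
Total R = ΔT/Q = 979/4010 = 0.2441 K/W
R_calcium silicate = R_total − R_other = 0.2317 K/W
k = L/(R·A) = 0.17/(0.2317×9.78)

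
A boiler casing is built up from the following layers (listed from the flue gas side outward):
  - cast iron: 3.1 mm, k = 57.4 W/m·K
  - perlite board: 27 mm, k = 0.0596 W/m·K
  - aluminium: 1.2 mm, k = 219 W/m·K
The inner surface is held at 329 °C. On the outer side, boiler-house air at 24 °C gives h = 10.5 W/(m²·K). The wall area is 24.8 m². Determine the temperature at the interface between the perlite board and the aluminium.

Treating each layer as a thermal resistance in series:
R_cast iron = L/(kA) = 0.0031/(57.4×24.8) = 2.178×10^-6 K/W
R_perlite board = L/(kA) = 0.027/(0.0596×24.8) = 0.01827 K/W
R_aluminium = L/(kA) = 0.0012/(219×24.8) = 2.209×10^-7 K/W
R_outer film = 1/(h_o·A) = 1/(10.5×24.8) = 0.00384 K/W
R_total = 0.02211 K/W;  Q = ΔT/R_total = 305/0.02211 = 13790 W
T_interface = T_inner − Q·ΣR(inner→interface) = 329 − 13800×0.01827

T ≈ 77 °C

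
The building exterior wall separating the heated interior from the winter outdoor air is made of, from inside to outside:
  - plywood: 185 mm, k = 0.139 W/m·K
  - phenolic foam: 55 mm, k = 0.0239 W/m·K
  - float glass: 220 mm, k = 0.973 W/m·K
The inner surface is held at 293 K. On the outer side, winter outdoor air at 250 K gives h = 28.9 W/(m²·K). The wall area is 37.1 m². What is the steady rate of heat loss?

Q ≈ 410 W

Model the wall as resistances in series:
R_plywood = L/(kA) = 0.185/(0.139×37.1) = 0.03587 K/W
R_phenolic foam = L/(kA) = 0.055/(0.0239×37.1) = 0.06203 K/W
R_float glass = L/(kA) = 0.22/(0.973×37.1) = 0.006094 K/W
R_outer film = 1/(h_o·A) = 1/(28.9×37.1) = 9.327×10^-4 K/W
R_total = 0.1049 K/W
Q = ΔT / R_total = 43 / 0.1049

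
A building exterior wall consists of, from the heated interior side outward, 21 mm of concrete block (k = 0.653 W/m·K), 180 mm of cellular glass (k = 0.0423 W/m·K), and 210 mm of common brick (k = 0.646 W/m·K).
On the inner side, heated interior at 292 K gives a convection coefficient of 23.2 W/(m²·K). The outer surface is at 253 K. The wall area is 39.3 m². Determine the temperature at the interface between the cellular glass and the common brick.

T ≈ 256 K

Using the resistance-network approach (series):
R_inner film = 1/(h_i·A) = 1/(23.2×39.3) = 0.001097 K/W
R_concrete block = L/(kA) = 0.021/(0.653×39.3) = 8.183×10^-4 K/W
R_cellular glass = L/(kA) = 0.18/(0.0423×39.3) = 0.1083 K/W
R_common brick = L/(kA) = 0.21/(0.646×39.3) = 0.008272 K/W
R_total = 0.1185 K/W;  Q = ΔT/R_total = 39/0.1185 = 329.2 W
T_interface = T_inner − Q·ΣR(inner→interface) = 292 − 329×0.1102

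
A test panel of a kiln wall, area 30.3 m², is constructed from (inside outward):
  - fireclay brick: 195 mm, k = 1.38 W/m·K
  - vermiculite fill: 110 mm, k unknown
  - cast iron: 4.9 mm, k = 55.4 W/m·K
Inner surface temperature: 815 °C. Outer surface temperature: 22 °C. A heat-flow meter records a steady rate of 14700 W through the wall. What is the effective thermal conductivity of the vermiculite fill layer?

Treating each layer as a thermal resistance in series:
R_fireclay brick = L/(kA) = 0.195/(1.38×30.3) = 0.004664 K/W
R_cast iron = L/(kA) = 0.0049/(55.4×30.3) = 2.919×10^-6 K/W
Sum of known resistances R_other = 0.004666 K/W
Total R = ΔT/Q = 793/14700 = 0.05395 K/W
R_vermiculite fill = R_total − R_other = 0.04928 K/W
k = L/(R·A) = 0.11/(0.04928×30.3)

k ≈ 0.0737 W/(m·K)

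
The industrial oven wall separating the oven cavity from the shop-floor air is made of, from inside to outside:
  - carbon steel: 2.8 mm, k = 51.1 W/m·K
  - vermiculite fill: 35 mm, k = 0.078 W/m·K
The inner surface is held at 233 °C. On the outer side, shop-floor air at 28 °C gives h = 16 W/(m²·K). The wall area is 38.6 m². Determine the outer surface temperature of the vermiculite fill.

T ≈ 53.1 °C

Model the wall as resistances in series:
R_carbon steel = L/(kA) = 0.0028/(51.1×38.6) = 1.42×10^-6 K/W
R_vermiculite fill = L/(kA) = 0.035/(0.078×38.6) = 0.01162 K/W
R_outer film = 1/(h_o·A) = 1/(16×38.6) = 0.001619 K/W
R_total = 0.01325 K/W;  Q = ΔT/R_total = 205/0.01325 = 15480 W
T_interface = T_inner − Q·ΣR(inner→interface) = 233 − 15500×0.01163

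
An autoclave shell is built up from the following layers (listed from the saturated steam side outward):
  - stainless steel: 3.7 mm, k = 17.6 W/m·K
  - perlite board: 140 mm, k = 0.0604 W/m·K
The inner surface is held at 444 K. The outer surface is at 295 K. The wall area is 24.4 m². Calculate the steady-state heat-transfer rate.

Model the wall as resistances in series:
R_stainless steel = L/(kA) = 0.0037/(17.6×24.4) = 8.616×10^-6 K/W
R_perlite board = L/(kA) = 0.14/(0.0604×24.4) = 0.095 K/W
R_total = 0.095 K/W
Q = ΔT / R_total = 149 / 0.095

Q ≈ 1570 W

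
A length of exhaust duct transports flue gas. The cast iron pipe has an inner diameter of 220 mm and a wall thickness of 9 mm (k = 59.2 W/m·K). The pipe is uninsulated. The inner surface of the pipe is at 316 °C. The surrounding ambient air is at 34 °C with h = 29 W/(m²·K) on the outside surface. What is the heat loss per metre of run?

q′ ≈ 6090 W/m

Per-layer cylindrical resistances, series-summed:
R_cast iron pipe wall = ln(119/110)/(2π×59.2×1) = 2.114×10^-4 K/W
R_outer film = 1/(h_o·2πr_oL) = 1/(29×2π×0.119×1) = 0.04612 K/W
R_total = 0.04633 K/W
Q = ΔT/R_total = 282/0.04633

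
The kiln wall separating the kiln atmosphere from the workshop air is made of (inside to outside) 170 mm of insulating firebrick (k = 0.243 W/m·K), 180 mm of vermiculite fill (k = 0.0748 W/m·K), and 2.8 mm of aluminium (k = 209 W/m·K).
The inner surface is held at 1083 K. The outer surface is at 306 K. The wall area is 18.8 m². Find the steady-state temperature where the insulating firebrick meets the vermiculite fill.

T ≈ 908 K

Thermal resistances in series:
R_insulating firebrick = L/(kA) = 0.17/(0.243×18.8) = 0.03721 K/W
R_vermiculite fill = L/(kA) = 0.18/(0.0748×18.8) = 0.128 K/W
R_aluminium = L/(kA) = 0.0028/(209×18.8) = 7.126×10^-7 K/W
R_total = 0.1652 K/W;  Q = ΔT/R_total = 777/0.1652 = 4703 W
T_interface = T_inner − Q·ΣR(inner→interface) = 1083 − 4700×0.03721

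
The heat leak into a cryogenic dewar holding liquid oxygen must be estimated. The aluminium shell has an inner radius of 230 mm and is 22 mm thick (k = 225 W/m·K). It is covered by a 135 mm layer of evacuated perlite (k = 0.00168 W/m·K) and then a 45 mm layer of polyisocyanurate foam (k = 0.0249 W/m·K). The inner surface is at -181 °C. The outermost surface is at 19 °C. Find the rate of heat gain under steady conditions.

Q ≈ 3.01 W

Spherical conduction: R = (1/r_in − 1/r_out)/(4πk) per layer; series-sum.
R_aluminium shell = (1/0.23 − 1/0.252)/(4π×225) = 1.342×10^-4 K/W
R_evacuated perlite = (1/0.252 − 1/0.387)/(4π×0.00168) = 65.57 K/W
R_polyisocyanurate foam = (1/0.387 − 1/0.432)/(4π×0.0249) = 0.8602 K/W
R_total = 66.43 K/W
Q = ΔT/R_total = 200/66.43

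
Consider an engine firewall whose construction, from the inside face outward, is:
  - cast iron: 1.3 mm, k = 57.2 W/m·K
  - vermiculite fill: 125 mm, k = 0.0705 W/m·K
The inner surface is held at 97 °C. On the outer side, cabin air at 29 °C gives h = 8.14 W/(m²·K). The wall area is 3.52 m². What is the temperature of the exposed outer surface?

Thermal resistances in series:
R_cast iron = L/(kA) = 0.0013/(57.2×3.52) = 6.457×10^-6 K/W
R_vermiculite fill = L/(kA) = 0.125/(0.0705×3.52) = 0.5037 K/W
R_outer film = 1/(h_o·A) = 1/(8.14×3.52) = 0.0349 K/W
R_total = 0.5386 K/W;  Q = ΔT/R_total = 68/0.5386 = 126.2 W
T_interface = T_inner − Q·ΣR(inner→interface) = 97 − 126×0.5037

T ≈ 33.4 °C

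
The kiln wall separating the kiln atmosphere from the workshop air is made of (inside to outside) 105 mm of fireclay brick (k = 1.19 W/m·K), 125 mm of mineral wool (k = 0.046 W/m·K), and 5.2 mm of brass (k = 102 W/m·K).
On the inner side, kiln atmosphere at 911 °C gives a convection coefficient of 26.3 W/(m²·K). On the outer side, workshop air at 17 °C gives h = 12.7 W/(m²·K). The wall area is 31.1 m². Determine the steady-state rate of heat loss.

Thermal resistances in series:
R_inner film = 1/(h_i·A) = 1/(26.3×31.1) = 0.001223 K/W
R_fireclay brick = L/(kA) = 0.105/(1.19×31.1) = 0.002837 K/W
R_mineral wool = L/(kA) = 0.125/(0.046×31.1) = 0.08738 K/W
R_brass = L/(kA) = 0.0052/(102×31.1) = 1.639×10^-6 K/W
R_outer film = 1/(h_o·A) = 1/(12.7×31.1) = 0.002532 K/W
R_total = 0.09397 K/W
Q = ΔT / R_total = 894 / 0.09397

Q ≈ 9510 W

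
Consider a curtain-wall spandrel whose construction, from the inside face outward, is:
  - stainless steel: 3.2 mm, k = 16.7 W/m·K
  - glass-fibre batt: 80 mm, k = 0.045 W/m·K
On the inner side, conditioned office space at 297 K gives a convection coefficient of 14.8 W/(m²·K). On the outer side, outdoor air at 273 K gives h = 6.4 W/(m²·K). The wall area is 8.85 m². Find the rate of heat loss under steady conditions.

Q ≈ 106 W

Series thermal resistances:
R_inner film = 1/(h_i·A) = 1/(14.8×8.85) = 0.007635 K/W
R_stainless steel = L/(kA) = 0.0032/(16.7×8.85) = 2.165×10^-5 K/W
R_glass-fibre batt = L/(kA) = 0.08/(0.045×8.85) = 0.2009 K/W
R_outer film = 1/(h_o·A) = 1/(6.4×8.85) = 0.01766 K/W
R_total = 0.2262 K/W
Q = ΔT / R_total = 24 / 0.2262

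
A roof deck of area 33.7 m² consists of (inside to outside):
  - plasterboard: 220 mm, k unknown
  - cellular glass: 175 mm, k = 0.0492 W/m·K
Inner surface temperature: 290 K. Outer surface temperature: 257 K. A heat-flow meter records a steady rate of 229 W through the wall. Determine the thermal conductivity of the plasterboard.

k ≈ 0.169 W/(m·K)

Model the wall as resistances in series:
R_cellular glass = L/(kA) = 0.175/(0.0492×33.7) = 0.1055 K/W
Sum of known resistances R_other = 0.1055 K/W
Total R = ΔT/Q = 33/229 = 0.1441 K/W
R_plasterboard = R_total − R_other = 0.03856 K/W
k = L/(R·A) = 0.22/(0.03856×33.7)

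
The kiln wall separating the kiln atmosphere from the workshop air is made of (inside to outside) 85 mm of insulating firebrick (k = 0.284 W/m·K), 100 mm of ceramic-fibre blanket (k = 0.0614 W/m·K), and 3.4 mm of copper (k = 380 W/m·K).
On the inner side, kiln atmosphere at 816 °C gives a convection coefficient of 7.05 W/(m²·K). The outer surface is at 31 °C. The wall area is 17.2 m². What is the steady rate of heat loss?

Using the resistance-network approach (series):
R_inner film = 1/(h_i·A) = 1/(7.05×17.2) = 0.008247 K/W
R_insulating firebrick = L/(kA) = 0.085/(0.284×17.2) = 0.0174 K/W
R_ceramic-fibre blanket = L/(kA) = 0.1/(0.0614×17.2) = 0.09469 K/W
R_copper = L/(kA) = 0.0034/(380×17.2) = 5.202×10^-7 K/W
R_total = 0.1203 K/W
Q = ΔT / R_total = 785 / 0.1203

Q ≈ 6520 W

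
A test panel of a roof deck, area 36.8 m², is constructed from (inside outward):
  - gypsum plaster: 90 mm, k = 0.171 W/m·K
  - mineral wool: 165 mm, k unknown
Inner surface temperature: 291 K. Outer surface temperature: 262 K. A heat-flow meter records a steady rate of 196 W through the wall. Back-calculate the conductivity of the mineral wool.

k ≈ 0.0335 W/(m·K)

Series thermal resistances:
R_gypsum plaster = L/(kA) = 0.09/(0.171×36.8) = 0.0143 K/W
Sum of known resistances R_other = 0.0143 K/W
Total R = ΔT/Q = 29/196 = 0.148 K/W
R_mineral wool = R_total − R_other = 0.1337 K/W
k = L/(R·A) = 0.165/(0.1337×36.8)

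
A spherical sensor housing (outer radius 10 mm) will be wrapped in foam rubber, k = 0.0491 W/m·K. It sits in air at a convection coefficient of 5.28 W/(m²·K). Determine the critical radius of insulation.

For a sphere r_cr = 2k/h = 2×0.0491/5.28
r_cr = 18.6 mm; since the bare radius (10 mm) is below r_cr, adding a thin layer of insulation will *increase* heat loss.

r_cr ≈ 18.6 mm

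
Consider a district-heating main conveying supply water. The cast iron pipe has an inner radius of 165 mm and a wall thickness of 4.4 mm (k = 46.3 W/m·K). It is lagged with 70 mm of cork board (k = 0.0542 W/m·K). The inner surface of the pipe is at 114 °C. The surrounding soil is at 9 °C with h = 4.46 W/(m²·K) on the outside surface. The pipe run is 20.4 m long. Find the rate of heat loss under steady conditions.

Radial resistances (cylindrical: R_cond = ln(r_o/r_i)/(2πkL), R_conv = 1/(h·2πrL)):
R_cast iron pipe wall = ln(169.4/165)/(2π×46.3×20.4) = 4.435×10^-6 K/W
R_cork board = ln(239.4/169.4)/(2π×0.0542×20.4) = 0.04979 K/W
R_outer film = 1/(h_o·2πr_oL) = 1/(4.46×2π×0.2394×20.4) = 0.007307 K/W
R_total = 0.0571 K/W
Q = ΔT/R_total = 105/0.0571

Q ≈ 1840 W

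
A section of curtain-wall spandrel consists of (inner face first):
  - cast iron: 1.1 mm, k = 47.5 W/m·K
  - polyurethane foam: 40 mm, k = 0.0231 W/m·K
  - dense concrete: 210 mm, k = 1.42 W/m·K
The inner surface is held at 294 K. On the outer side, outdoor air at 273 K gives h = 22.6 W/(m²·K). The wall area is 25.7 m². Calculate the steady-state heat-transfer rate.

Q ≈ 281 W

Model the wall as resistances in series:
R_cast iron = L/(kA) = 0.0011/(47.5×25.7) = 9.011×10^-7 K/W
R_polyurethane foam = L/(kA) = 0.04/(0.0231×25.7) = 0.06738 K/W
R_dense concrete = L/(kA) = 0.21/(1.42×25.7) = 0.005754 K/W
R_outer film = 1/(h_o·A) = 1/(22.6×25.7) = 0.001722 K/W
R_total = 0.07485 K/W
Q = ΔT / R_total = 21 / 0.07485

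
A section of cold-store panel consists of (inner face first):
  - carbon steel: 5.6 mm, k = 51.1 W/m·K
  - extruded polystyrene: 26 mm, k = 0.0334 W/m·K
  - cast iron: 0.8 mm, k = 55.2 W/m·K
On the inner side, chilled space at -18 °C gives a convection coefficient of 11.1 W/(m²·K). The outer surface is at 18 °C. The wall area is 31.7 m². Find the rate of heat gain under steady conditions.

Q ≈ 1310 W

Series thermal resistances:
R_inner film = 1/(h_i·A) = 1/(11.1×31.7) = 0.002842 K/W
R_carbon steel = L/(kA) = 0.0056/(51.1×31.7) = 3.457×10^-6 K/W
R_extruded polystyrene = L/(kA) = 0.026/(0.0334×31.7) = 0.02456 K/W
R_cast iron = L/(kA) = 0.0008/(55.2×31.7) = 4.572×10^-7 K/W
R_total = 0.0274 K/W
Q = ΔT / R_total = 36 / 0.0274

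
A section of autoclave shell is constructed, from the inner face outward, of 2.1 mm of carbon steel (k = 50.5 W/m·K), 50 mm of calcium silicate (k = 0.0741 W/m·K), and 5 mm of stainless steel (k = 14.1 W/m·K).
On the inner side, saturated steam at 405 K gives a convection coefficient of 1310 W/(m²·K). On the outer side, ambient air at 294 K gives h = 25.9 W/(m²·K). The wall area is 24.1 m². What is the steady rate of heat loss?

Model the wall as resistances in series:
R_inner film = 1/(h_i·A) = 1/(1310×24.1) = 3.167×10^-5 K/W
R_carbon steel = L/(kA) = 0.0021/(50.5×24.1) = 1.725×10^-6 K/W
R_calcium silicate = L/(kA) = 0.05/(0.0741×24.1) = 0.028 K/W
R_stainless steel = L/(kA) = 0.005/(14.1×24.1) = 1.471×10^-5 K/W
R_outer film = 1/(h_o·A) = 1/(25.9×24.1) = 0.001602 K/W
R_total = 0.02965 K/W
Q = ΔT / R_total = 111 / 0.02965

Q ≈ 3740 W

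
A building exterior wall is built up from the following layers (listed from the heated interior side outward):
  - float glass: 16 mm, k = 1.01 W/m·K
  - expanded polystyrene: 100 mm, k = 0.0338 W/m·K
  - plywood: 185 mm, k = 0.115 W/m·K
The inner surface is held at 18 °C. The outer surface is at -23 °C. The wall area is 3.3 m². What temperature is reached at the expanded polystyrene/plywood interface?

Model the wall as resistances in series:
R_float glass = L/(kA) = 0.016/(1.01×3.3) = 0.0048 K/W
R_expanded polystyrene = L/(kA) = 0.1/(0.0338×3.3) = 0.8965 K/W
R_plywood = L/(kA) = 0.185/(0.115×3.3) = 0.4875 K/W
R_total = 1.389 K/W;  Q = ΔT/R_total = 41/1.389 = 29.52 W
T_interface = T_inner − Q·ΣR(inner→interface) = 18 − 29.5×0.9013

T ≈ -8.61 °C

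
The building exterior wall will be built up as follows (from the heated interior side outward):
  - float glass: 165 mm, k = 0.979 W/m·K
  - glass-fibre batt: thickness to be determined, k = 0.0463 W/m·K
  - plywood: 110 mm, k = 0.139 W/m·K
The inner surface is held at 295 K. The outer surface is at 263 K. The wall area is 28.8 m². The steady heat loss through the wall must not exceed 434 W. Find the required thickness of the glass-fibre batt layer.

L ≈ 53.9 mm

Treating each layer as a thermal resistance in series:
R_float glass = L/(kA) = 0.165/(0.979×28.8) = 0.005852 K/W
R_plywood = L/(kA) = 0.11/(0.139×28.8) = 0.02748 K/W
Sum of the known resistances R_other = 0.03333 K/W
Required total resistance R_tot = ΔT/Q_allow = 32/434 = 0.07373 K/W
R_glass-fibre batt = R_tot − R_other = 0.0404 K/W
L = R·k·A = 0.0404×0.0463×28.8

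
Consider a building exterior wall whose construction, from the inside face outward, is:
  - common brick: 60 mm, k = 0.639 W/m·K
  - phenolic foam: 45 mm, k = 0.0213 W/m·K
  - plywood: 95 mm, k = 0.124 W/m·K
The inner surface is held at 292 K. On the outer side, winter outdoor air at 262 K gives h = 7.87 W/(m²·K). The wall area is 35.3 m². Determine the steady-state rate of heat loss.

Q ≈ 342 W

Model the wall as resistances in series:
R_common brick = L/(kA) = 0.06/(0.639×35.3) = 0.00266 K/W
R_phenolic foam = L/(kA) = 0.045/(0.0213×35.3) = 0.05985 K/W
R_plywood = L/(kA) = 0.095/(0.124×35.3) = 0.0217 K/W
R_outer film = 1/(h_o·A) = 1/(7.87×35.3) = 0.0036 K/W
R_total = 0.08781 K/W
Q = ΔT / R_total = 30 / 0.08781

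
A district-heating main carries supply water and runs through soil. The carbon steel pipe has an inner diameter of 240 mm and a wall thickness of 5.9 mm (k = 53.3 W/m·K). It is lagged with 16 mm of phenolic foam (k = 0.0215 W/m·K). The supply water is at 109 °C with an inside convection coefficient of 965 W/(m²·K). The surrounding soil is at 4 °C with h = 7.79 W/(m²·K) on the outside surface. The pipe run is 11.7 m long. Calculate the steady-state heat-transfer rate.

Q ≈ 1190 W

Per-layer cylindrical resistances, series-summed:
R_inner film = 1/(h_i·2πr₁L) = 1/(965×2π×0.12×11.7) = 1.175×10^-4 K/W
R_carbon steel pipe wall = ln(125.9/120)/(2π×53.3×11.7) = 1.225×10^-5 K/W
R_phenolic foam = ln(141.9/125.9)/(2π×0.0215×11.7) = 0.07569 K/W
R_outer film = 1/(h_o·2πr_oL) = 1/(7.79×2π×0.1419×11.7) = 0.01231 K/W
R_total = 0.08813 K/W
Q = ΔT/R_total = 105/0.08813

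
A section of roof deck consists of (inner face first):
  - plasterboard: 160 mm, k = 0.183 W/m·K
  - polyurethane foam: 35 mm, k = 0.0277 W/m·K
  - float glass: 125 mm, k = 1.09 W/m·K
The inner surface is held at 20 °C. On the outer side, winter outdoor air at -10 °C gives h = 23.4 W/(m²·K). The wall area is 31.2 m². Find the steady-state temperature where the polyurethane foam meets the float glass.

T ≈ -7.94 °C

Using the resistance-network approach (series):
R_plasterboard = L/(kA) = 0.16/(0.183×31.2) = 0.02802 K/W
R_polyurethane foam = L/(kA) = 0.035/(0.0277×31.2) = 0.0405 K/W
R_float glass = L/(kA) = 0.125/(1.09×31.2) = 0.003676 K/W
R_outer film = 1/(h_o·A) = 1/(23.4×31.2) = 0.00137 K/W
R_total = 0.07357 K/W;  Q = ΔT/R_total = 30/0.07357 = 407.8 W
T_interface = T_inner − Q·ΣR(inner→interface) = 20 − 408×0.06852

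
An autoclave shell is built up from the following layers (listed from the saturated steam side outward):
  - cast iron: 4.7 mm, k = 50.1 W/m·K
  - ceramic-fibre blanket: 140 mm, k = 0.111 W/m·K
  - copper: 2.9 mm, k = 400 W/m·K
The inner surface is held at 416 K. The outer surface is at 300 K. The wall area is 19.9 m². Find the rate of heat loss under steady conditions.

Q ≈ 1830 W

Model the wall as resistances in series:
R_cast iron = L/(kA) = 0.0047/(50.1×19.9) = 4.714×10^-6 K/W
R_ceramic-fibre blanket = L/(kA) = 0.14/(0.111×19.9) = 0.06338 K/W
R_copper = L/(kA) = 0.0029/(400×19.9) = 3.643×10^-7 K/W
R_total = 0.06339 K/W
Q = ΔT / R_total = 116 / 0.06339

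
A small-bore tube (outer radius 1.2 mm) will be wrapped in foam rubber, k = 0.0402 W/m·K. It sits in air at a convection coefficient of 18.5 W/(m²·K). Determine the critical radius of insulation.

r_cr ≈ 2.17 mm

For a cylinder r_cr = k/h = 0.0402/18.5
r_cr = 2.17 mm; since the bare radius (1.2 mm) is below r_cr, adding a thin layer of insulation will *increase* heat loss.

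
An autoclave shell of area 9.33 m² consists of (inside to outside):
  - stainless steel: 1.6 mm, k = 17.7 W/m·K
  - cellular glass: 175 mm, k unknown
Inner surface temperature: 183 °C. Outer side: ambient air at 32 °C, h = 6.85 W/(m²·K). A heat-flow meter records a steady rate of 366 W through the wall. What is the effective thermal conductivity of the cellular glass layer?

k ≈ 0.0473 W/(m·K)

Model the wall as resistances in series:
R_stainless steel = L/(kA) = 0.0016/(17.7×9.33) = 9.689×10^-6 K/W
R_outer film = 1/(h_o·A) = 1/(6.85×9.33) = 0.01565 K/W
Sum of known resistances R_other = 0.01566 K/W
Total R = ΔT/Q = 151/366 = 0.4126 K/W
R_cellular glass = R_total − R_other = 0.3969 K/W
k = L/(R·A) = 0.175/(0.3969×9.33)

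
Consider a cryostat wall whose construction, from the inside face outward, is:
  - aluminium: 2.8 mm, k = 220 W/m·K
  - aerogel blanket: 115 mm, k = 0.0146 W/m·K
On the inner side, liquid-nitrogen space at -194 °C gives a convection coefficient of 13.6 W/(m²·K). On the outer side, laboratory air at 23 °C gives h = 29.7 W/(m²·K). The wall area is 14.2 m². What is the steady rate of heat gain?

Model the wall as resistances in series:
R_inner film = 1/(h_i·A) = 1/(13.6×14.2) = 0.005178 K/W
R_aluminium = L/(kA) = 0.0028/(220×14.2) = 8.963×10^-7 K/W
R_aerogel blanket = L/(kA) = 0.115/(0.0146×14.2) = 0.5547 K/W
R_outer film = 1/(h_o·A) = 1/(29.7×14.2) = 0.002371 K/W
R_total = 0.5622 K/W
Q = ΔT / R_total = 217 / 0.5622

Q ≈ 386 W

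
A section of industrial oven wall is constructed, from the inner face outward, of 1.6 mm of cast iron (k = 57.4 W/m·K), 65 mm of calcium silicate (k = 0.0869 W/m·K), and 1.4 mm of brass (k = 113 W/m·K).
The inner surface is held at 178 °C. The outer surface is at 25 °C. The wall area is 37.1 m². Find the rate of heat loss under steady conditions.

Series thermal resistances:
R_cast iron = L/(kA) = 0.0016/(57.4×37.1) = 7.513×10^-7 K/W
R_calcium silicate = L/(kA) = 0.065/(0.0869×37.1) = 0.02016 K/W
R_brass = L/(kA) = 0.0014/(113×37.1) = 3.339×10^-7 K/W
R_total = 0.02016 K/W
Q = ΔT / R_total = 153 / 0.02016

Q ≈ 7590 W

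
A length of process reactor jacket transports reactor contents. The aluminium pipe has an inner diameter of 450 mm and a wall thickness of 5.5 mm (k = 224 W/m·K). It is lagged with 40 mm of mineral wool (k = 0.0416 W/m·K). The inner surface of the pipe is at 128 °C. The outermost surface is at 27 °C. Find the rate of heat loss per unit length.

q′ ≈ 165 W/m

Cylindrical conduction, so R = ln(r₂/r₁)/(2πkL) per layer, in series:
R_aluminium pipe wall = ln(230.5/225)/(2π×224×1) = 1.716×10^-5 K/W
R_mineral wool = ln(270.5/230.5)/(2π×0.0416×1) = 0.6122 K/W
R_total = 0.6122 K/W
Q = ΔT/R_total = 101/0.6122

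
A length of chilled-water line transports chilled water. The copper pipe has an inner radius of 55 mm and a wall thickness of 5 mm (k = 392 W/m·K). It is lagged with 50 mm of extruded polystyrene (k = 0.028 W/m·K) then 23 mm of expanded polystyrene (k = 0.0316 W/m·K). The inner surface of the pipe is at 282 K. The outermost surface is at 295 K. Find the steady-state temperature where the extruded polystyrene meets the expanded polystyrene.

Radial resistances (cylindrical: R_cond = ln(r_o/r_i)/(2πkL), R_conv = 1/(h·2πrL)):
R_copper pipe wall = ln(60/55)/(2π×392×1) = 3.533×10^-5 K/W
R_extruded polystyrene = ln(110/60)/(2π×0.028×1) = 3.445 K/W
R_expanded polystyrene = ln(133/110)/(2π×0.0316×1) = 0.9563 K/W
R_total = 4.402 K/W
Q = ΔT/R_total = 13/4.402
Q = 2.95 W/m
T_interface = T_inner + Q·ΣR(inner→interface) = 282 + 2.95×3.445

T ≈ 292 K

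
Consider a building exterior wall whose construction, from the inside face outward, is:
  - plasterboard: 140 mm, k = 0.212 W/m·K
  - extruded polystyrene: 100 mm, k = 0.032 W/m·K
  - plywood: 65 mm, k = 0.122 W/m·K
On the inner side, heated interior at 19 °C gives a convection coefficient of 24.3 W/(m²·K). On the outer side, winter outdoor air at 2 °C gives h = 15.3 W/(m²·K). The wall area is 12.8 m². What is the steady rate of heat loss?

Q ≈ 49.2 W

Treating each layer as a thermal resistance in series:
R_inner film = 1/(h_i·A) = 1/(24.3×12.8) = 0.003215 K/W
R_plasterboard = L/(kA) = 0.14/(0.212×12.8) = 0.05159 K/W
R_extruded polystyrene = L/(kA) = 0.1/(0.032×12.8) = 0.2441 K/W
R_plywood = L/(kA) = 0.065/(0.122×12.8) = 0.04162 K/W
R_outer film = 1/(h_o·A) = 1/(15.3×12.8) = 0.005106 K/W
R_total = 0.3457 K/W
Q = ΔT / R_total = 17 / 0.3457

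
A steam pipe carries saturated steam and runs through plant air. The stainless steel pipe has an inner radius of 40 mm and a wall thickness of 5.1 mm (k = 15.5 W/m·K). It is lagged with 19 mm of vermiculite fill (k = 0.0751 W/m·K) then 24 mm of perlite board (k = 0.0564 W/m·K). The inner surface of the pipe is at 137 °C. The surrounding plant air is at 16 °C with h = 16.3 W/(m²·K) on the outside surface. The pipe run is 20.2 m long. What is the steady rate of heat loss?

Radial resistances (cylindrical: R_cond = ln(r_o/r_i)/(2πkL), R_conv = 1/(h·2πrL)):
R_stainless steel pipe wall = ln(45.1/40)/(2π×15.5×20.2) = 6.1×10^-5 K/W
R_vermiculite fill = ln(64.1/45.1)/(2π×0.0751×20.2) = 0.03688 K/W
R_perlite board = ln(88.1/64.1)/(2π×0.0564×20.2) = 0.04443 K/W
R_outer film = 1/(h_o·2πr_oL) = 1/(16.3×2π×0.0881×20.2) = 0.005487 K/W
R_total = 0.08686 K/W
Q = ΔT/R_total = 121/0.08686

Q ≈ 1390 W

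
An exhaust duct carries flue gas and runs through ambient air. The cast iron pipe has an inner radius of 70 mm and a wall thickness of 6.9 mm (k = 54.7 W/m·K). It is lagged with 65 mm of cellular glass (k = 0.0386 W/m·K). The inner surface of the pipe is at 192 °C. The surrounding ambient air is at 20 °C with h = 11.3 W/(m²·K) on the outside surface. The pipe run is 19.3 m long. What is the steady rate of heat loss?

Q ≈ 1260 W

Per-layer cylindrical resistances, series-summed:
R_cast iron pipe wall = ln(76.9/70)/(2π×54.7×19.3) = 1.417×10^-5 K/W
R_cellular glass = ln(141.9/76.9)/(2π×0.0386×19.3) = 0.1309 K/W
R_outer film = 1/(h_o·2πr_oL) = 1/(11.3×2π×0.1419×19.3) = 0.005143 K/W
R_total = 0.136 K/W
Q = ΔT/R_total = 172/0.136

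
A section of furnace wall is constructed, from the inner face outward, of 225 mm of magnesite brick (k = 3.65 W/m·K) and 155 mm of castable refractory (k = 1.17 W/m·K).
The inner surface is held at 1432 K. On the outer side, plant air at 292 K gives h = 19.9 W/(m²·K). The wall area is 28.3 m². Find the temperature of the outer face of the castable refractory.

T ≈ 526 K

Series thermal resistances:
R_magnesite brick = L/(kA) = 0.225/(3.65×28.3) = 0.002178 K/W
R_castable refractory = L/(kA) = 0.155/(1.17×28.3) = 0.004681 K/W
R_outer film = 1/(h_o·A) = 1/(19.9×28.3) = 0.001776 K/W
R_total = 0.008635 K/W;  Q = ΔT/R_total = 1140/0.008635 = 132000 W
T_interface = T_inner − Q·ΣR(inner→interface) = 1432 − 132000×0.006859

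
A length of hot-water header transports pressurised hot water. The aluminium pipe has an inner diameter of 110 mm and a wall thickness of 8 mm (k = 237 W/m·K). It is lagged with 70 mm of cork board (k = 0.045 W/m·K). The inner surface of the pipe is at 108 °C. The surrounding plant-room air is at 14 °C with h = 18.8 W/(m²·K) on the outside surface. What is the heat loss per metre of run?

q′ ≈ 34.7 W/m

Treating each annulus and film as a series resistance:
R_aluminium pipe wall = ln(63/55)/(2π×237×1) = 9.12×10^-5 K/W
R_cork board = ln(133/63)/(2π×0.045×1) = 2.643 K/W
R_outer film = 1/(h_o·2πr_oL) = 1/(18.8×2π×0.133×1) = 0.06365 K/W
R_total = 2.706 K/W
Q = ΔT/R_total = 94/2.706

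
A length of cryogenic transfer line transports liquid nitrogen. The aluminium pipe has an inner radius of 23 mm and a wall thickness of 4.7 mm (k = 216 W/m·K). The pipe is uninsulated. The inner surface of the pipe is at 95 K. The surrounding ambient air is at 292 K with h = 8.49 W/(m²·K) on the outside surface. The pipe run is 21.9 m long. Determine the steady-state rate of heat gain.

Q ≈ 6370 W

Treating each annulus and film as a series resistance:
R_aluminium pipe wall = ln(27.7/23)/(2π×216×21.9) = 6.256×10^-6 K/W
R_outer film = 1/(h_o·2πr_oL) = 1/(8.49×2π×0.0277×21.9) = 0.0309 K/W
R_total = 0.03091 K/W
Q = ΔT/R_total = 197/0.03091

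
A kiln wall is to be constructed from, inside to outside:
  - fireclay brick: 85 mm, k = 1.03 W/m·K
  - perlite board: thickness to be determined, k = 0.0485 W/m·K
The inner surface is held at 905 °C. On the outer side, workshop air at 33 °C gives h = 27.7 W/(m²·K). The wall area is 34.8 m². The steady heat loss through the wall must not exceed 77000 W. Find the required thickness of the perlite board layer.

Series thermal resistances:
R_fireclay brick = L/(kA) = 0.085/(1.03×34.8) = 0.002371 K/W
R_outer film = 1/(h_o·A) = 1/(27.7×34.8) = 0.001037 K/W
Sum of the known resistances R_other = 0.003409 K/W
Required total resistance R_tot = ΔT/Q_allow = 872/77000 = 0.01132 K/W
R_perlite board = R_tot − R_other = 0.007916 K/W
L = R·k·A = 0.007916×0.0485×34.8

L ≈ 13.4 mm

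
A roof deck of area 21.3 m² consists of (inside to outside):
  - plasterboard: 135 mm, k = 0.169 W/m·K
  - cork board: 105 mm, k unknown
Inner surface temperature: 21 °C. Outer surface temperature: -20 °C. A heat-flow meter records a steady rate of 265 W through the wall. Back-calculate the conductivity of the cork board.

k ≈ 0.0421 W/(m·K)

Treating each layer as a thermal resistance in series:
R_plasterboard = L/(kA) = 0.135/(0.169×21.3) = 0.0375 K/W
Sum of known resistances R_other = 0.0375 K/W
Total R = ΔT/Q = 41/265 = 0.1547 K/W
R_cork board = R_total − R_other = 0.1172 K/W
k = L/(R·A) = 0.105/(0.1172×21.3)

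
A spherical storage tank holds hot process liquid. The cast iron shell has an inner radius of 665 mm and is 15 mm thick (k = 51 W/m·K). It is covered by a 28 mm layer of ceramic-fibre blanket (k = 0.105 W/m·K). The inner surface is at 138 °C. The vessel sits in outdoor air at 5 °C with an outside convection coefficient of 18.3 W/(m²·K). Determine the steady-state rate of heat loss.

Q ≈ 2520 W

Spherical conduction: R = (1/r_in − 1/r_out)/(4πk) per layer; series-sum.
R_cast iron shell = (1/0.665 − 1/0.68)/(4π×51) = 5.176×10^-5 K/W
R_ceramic-fibre blanket = (1/0.68 − 1/0.708)/(4π×0.105) = 0.04408 K/W
R_outer film = 1/(h·4πr_o²) = 1/(18.3×4π×0.708²) = 0.008675 K/W
R_total = 0.0528 K/W
Q = ΔT/R_total = 133/0.0528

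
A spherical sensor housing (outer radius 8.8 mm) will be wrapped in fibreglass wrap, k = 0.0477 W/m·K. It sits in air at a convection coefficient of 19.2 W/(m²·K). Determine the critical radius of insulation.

r_cr ≈ 4.97 mm

For a sphere r_cr = 2k/h = 2×0.0477/19.2
r_cr = 4.97 mm; since the bare radius (8.8 mm) is above r_cr, any added insulation will reduce heat loss.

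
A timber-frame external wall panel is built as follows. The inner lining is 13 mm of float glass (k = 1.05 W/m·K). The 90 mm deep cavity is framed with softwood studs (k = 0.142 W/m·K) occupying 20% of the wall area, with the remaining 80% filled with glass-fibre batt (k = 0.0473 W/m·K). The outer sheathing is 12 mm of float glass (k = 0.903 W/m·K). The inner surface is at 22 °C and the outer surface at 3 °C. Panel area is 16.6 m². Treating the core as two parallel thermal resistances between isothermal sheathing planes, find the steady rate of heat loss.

Sheathing layers in series; stud and cavity paths in parallel between them.
R_inner = 0.013/(1.05×16.6) = 7.458×10^-4 K/W
R_stud  = 0.09/(0.142×0.2×16.6) = 0.1909 K/W
R_cav   = 0.09/(0.0473×0.8×16.6) = 0.1433 K/W
1/R_core = 1/R_stud + 1/R_cav → R_core = 0.08185 K/W
R_outer = 0.012/(0.903×16.6) = 8.005×10^-4 K/W
R_total = 0.0834 K/W
Q = ΔT/R_total = 19/0.0834

Q ≈ 228 W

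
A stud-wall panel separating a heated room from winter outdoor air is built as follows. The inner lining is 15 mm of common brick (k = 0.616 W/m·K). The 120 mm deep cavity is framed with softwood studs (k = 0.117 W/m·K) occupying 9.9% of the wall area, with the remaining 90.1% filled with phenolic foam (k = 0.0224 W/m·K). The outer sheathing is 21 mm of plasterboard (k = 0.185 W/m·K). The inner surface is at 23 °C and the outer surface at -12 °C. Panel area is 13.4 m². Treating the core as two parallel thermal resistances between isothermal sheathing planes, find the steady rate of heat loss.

Sheathing layers in series; stud and cavity paths in parallel between them.
R_inner = 0.015/(0.616×13.4) = 0.001817 K/W
R_stud  = 0.12/(0.117×0.099×13.4) = 0.7731 K/W
R_cav   = 0.12/(0.0224×0.901×13.4) = 0.4437 K/W
1/R_core = 1/R_stud + 1/R_cav → R_core = 0.2819 K/W
R_outer = 0.021/(0.185×13.4) = 0.008471 K/W
R_total = 0.2922 K/W
Q = ΔT/R_total = 35/0.2922

Q ≈ 120 W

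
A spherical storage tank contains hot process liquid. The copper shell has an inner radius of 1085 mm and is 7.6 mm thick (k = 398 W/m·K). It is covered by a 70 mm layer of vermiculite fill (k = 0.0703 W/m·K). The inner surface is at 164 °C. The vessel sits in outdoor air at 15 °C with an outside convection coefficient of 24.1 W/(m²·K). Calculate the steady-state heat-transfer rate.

Q ≈ 2300 W

Radial (spherical) resistances in series:
R_copper shell = (1/1.085 − 1/1.0926)/(4π×398) = 1.282×10^-6 K/W
R_vermiculite fill = (1/1.0926 − 1/1.1626)/(4π×0.0703) = 0.06238 K/W
R_outer film = 1/(h·4πr_o²) = 1/(24.1×4π×1.1626²) = 0.002443 K/W
R_total = 0.06482 K/W
Q = ΔT/R_total = 149/0.06482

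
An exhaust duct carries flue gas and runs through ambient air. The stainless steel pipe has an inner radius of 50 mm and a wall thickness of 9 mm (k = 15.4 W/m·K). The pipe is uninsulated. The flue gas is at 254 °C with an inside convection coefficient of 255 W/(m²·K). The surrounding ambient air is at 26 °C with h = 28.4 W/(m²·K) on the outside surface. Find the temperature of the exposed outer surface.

T ≈ 224 °C

Per-layer cylindrical resistances, series-summed:
R_inner film = 1/(h_i·2πr₁L) = 1/(255×2π×0.05×1) = 0.01248 K/W
R_stainless steel pipe wall = ln(59/50)/(2π×15.4×1) = 0.001711 K/W
R_outer film = 1/(h_o·2πr_oL) = 1/(28.4×2π×0.059×1) = 0.09498 K/W
R_total = 0.1092 K/W
Q = ΔT/R_total = 228/0.1092
Q = 2090 W/m
T_interface = T_inner − Q·ΣR(inner→interface) = 254 − 2090×0.01419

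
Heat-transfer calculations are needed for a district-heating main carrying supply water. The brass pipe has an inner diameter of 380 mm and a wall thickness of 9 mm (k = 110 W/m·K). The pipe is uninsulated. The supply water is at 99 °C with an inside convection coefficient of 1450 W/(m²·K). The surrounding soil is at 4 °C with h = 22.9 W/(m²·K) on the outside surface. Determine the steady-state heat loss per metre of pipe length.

q′ ≈ 2670 W/m

For a radial system each layer contributes R = ln(r_out/r_in)/(2πkL); films add R = 1/(hA).
R_inner film = 1/(h_i·2πr₁L) = 1/(1450×2π×0.19×1) = 5.777×10^-4 K/W
R_brass pipe wall = ln(199/190)/(2π×110×1) = 6.696×10^-5 K/W
R_outer film = 1/(h_o·2πr_oL) = 1/(22.9×2π×0.199×1) = 0.03492 K/W
R_total = 0.03557 K/W
Q = ΔT/R_total = 95/0.03557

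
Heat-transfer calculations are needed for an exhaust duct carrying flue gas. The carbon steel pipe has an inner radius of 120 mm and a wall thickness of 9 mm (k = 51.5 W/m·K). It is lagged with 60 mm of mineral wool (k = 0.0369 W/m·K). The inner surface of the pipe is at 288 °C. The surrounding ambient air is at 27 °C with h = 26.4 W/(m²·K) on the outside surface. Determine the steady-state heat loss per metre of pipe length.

q′ ≈ 155 W/m

For a radial system each layer contributes R = ln(r_out/r_in)/(2πkL); films add R = 1/(hA).
R_carbon steel pipe wall = ln(129/120)/(2π×51.5×1) = 2.235×10^-4 K/W
R_mineral wool = ln(189/129)/(2π×0.0369×1) = 1.647 K/W
R_outer film = 1/(h_o·2πr_oL) = 1/(26.4×2π×0.189×1) = 0.0319 K/W
R_total = 1.679 K/W
Q = ΔT/R_total = 261/1.679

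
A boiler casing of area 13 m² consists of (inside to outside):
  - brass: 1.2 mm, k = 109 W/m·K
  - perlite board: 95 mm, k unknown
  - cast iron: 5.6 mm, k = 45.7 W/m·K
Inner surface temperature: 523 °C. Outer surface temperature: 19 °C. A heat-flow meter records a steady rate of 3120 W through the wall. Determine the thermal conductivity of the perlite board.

k ≈ 0.0452 W/(m·K)

Treating each layer as a thermal resistance in series:
R_brass = L/(kA) = 0.0012/(109×13) = 8.469×10^-7 K/W
R_cast iron = L/(kA) = 0.0056/(45.7×13) = 9.426×10^-6 K/W
Sum of known resistances R_other = 1.027×10^-5 K/W
Total R = ΔT/Q = 504/3120 = 0.1615 K/W
R_perlite board = R_total − R_other = 0.1615 K/W
k = L/(R·A) = 0.095/(0.1615×13)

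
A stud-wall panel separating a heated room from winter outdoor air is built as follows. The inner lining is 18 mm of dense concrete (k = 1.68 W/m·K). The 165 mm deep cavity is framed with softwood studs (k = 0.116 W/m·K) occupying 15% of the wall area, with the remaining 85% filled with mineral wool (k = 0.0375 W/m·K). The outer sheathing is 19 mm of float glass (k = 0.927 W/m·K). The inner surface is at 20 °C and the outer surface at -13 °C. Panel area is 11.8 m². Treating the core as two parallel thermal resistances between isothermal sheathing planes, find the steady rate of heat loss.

Sheathing layers in series; stud and cavity paths in parallel between them.
R_inner = 0.018/(1.68×11.8) = 9.08×10^-4 K/W
R_stud  = 0.165/(0.116×0.15×11.8) = 0.8036 K/W
R_cav   = 0.165/(0.0375×0.85×11.8) = 0.4387 K/W
1/R_core = 1/R_stud + 1/R_cav → R_core = 0.2838 K/W
R_outer = 0.019/(0.927×11.8) = 0.001737 K/W
R_total = 0.2864 K/W
Q = ΔT/R_total = 33/0.2864

Q ≈ 115 W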